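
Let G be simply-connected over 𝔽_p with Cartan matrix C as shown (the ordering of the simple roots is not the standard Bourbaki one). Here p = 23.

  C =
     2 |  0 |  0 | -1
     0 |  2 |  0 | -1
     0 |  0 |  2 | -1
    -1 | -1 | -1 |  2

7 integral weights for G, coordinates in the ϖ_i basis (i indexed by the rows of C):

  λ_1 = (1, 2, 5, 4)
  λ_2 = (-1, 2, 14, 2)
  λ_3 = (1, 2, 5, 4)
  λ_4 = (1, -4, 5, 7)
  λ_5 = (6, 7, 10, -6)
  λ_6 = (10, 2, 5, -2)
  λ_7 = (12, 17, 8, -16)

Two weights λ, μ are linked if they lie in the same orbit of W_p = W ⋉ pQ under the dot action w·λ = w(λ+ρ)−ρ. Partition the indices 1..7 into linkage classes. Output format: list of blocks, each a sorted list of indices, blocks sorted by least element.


Type D_4, rank 4, |W|=192; reorder rows/cols to standard.

W_23-reps of the 7 weights in Ā_23 (same 4-coord order as C):

  λ_1 → (2, 3, 6, 5) · λ_2 → (0, 3, 15, 2) · λ_3 → (2, 3, 6, 5) · λ_4 → (2, 3, 6, 5) · λ_5 → (2, 3, 6, 5) · λ_6 → (10, 2, 5, 1) · λ_7 → (2, 3, 6, 5)

Partition of {1..7} into 3 W_23-dot-orbits:

[[1, 3, 4, 5, 7], [2], [6]]


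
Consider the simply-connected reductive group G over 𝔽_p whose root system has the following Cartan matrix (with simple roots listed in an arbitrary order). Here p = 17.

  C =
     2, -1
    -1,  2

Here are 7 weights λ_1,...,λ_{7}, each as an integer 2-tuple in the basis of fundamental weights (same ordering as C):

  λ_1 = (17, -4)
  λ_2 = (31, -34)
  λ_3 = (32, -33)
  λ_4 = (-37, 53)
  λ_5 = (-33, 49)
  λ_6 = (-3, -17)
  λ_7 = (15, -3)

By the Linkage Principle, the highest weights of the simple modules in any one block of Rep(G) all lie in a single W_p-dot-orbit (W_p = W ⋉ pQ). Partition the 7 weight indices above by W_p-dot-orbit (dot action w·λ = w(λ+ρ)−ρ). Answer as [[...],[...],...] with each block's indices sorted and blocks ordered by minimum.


C ↔ A_2 under row/col permutation; |W(A_2)| = 6.

W_17-reps of the 7 weights in Ā_17 (same 2-coord order as C):

    1: (14, 2)
    2: (15, 1)
    3: (15, 1)
    4: (14, 2)
    5: (15, 1)
    6: (15, 1)
    7: (14, 2)

Partition of {1..7} into 2 W_17-dot-orbits:

[[1, 4, 7], [2, 3, 5, 6]]


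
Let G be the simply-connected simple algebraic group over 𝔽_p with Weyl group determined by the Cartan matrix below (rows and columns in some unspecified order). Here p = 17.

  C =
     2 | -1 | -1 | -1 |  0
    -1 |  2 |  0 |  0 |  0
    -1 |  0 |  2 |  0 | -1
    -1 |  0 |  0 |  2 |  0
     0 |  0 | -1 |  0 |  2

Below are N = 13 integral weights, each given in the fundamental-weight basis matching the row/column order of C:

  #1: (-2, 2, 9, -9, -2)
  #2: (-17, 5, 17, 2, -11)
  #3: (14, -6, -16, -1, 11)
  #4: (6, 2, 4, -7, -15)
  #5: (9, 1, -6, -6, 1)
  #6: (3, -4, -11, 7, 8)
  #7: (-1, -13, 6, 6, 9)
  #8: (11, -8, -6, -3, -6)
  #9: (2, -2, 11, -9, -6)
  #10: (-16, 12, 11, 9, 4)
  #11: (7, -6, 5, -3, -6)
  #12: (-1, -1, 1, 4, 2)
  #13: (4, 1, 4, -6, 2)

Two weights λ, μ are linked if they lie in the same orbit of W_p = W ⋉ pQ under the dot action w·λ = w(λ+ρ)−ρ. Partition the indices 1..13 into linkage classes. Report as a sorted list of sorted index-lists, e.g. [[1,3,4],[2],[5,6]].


Cartan matrix: type D_5 (|W|=1920); un-permuting the 5 rows.

λ_j+ρ reflected into Ā_17 (⟨·,θ^∨⟩≤17); 5-tuples as given:

  1: (2, 6, 0, 1, 1)
  2: (1, 5, 1, 2, 5)
  3: (0, 0, 2, 5, 3)
  4: (1, 5, 1, 2, 5)
  5: (0, 2, 2, 5, 3)
  6: (2, 6, 0, 1, 1)
  7: (0, 0, 2, 5, 3)
  8: (0, 0, 2, 5, 3)
  9: (1, 5, 1, 2, 5)
  10: (0, 2, 2, 5, 3)
  11: (1, 5, 1, 2, 5)
  12: (0, 0, 2, 5, 3)
  13: (0, 2, 2, 5, 3)

These 13 weights hit 4 W_17-dot-orbits; sizes (2, 4, 4, 3):

[[1, 6], [2, 4, 9, 11], [3, 7, 8, 12], [5, 10, 13]]


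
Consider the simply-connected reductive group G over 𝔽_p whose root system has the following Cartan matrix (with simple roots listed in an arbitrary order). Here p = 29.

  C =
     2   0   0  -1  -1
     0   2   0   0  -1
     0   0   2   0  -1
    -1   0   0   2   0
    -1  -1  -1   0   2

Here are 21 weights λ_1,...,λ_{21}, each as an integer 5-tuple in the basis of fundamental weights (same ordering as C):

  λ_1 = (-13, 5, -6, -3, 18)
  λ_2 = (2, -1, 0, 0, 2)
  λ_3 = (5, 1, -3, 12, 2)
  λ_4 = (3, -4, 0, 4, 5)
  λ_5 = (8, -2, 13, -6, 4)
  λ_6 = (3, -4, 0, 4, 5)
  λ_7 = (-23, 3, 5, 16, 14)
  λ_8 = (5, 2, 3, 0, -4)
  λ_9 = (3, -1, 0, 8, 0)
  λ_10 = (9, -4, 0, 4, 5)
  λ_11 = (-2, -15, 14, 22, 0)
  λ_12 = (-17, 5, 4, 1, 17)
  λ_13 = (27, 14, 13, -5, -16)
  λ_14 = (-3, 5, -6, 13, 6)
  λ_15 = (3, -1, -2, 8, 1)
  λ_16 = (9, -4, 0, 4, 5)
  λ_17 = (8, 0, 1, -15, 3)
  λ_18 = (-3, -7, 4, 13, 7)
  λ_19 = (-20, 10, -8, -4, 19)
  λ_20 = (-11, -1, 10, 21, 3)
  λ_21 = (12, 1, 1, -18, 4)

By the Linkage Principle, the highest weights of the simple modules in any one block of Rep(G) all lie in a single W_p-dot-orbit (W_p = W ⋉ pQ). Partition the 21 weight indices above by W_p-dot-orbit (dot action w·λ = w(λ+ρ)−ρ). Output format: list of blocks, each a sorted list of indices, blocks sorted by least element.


Dynkin diagram of C (from the 8 off-diagonal −1 entries): D_5.

Each λ_j+ρ reduced to Ā_29; 5-tuples below use C's row order:

    1: (2, 6, 5, 12, 0)
    2: (3, 0, 1, 1, 3)
    3: (4, 2, 2, 13, 1)
    4: (4, 3, 1, 5, 3)
    5: (3, 1, 14, 2, 1)
    6: (4, 3, 1, 5, 3)
    7: (4, 3, 1, 5, 3)
    8: (3, 0, 1, 1, 3)
    9: (4, 0, 1, 9, 1)
    10: (4, 3, 1, 5, 3)
    11: (4, 0, 1, 9, 1)
    12: (2, 6, 5, 12, 0)
    13: (4, 0, 1, 9, 1)
    14: (2, 6, 5, 12, 0)
    15: (4, 0, 1, 9, 1)
    16: (4, 3, 1, 5, 3)
    17: (4, 0, 1, 9, 1)
    18: (2, 6, 5, 12, 0)
    19: (4, 2, 2, 13, 1)
    20: (2, 6, 5, 12, 0)
    21: (4, 2, 2, 13, 1)

6 distinct reps among the 21 weights ⇒ 6 W_29-linkage classes:

[[1, 12, 14, 18, 20], [2, 8], [3, 19, 21], [4, 6, 7, 10, 16], [5], [9, 11, 13, 15, 17]]


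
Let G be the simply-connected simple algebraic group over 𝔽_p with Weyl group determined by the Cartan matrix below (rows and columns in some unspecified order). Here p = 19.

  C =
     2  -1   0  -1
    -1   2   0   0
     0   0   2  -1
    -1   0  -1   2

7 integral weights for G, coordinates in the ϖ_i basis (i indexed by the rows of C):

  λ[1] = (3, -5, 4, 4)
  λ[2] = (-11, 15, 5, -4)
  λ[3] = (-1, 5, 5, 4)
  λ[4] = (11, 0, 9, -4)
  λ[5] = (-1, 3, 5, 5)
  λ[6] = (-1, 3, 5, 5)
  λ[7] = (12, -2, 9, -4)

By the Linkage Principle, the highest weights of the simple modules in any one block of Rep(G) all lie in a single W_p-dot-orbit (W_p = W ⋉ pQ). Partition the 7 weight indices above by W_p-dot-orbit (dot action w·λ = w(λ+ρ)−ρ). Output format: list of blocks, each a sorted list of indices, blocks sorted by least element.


Root system A_4: the 4×4 matrix C matches after relabeling.

Ā_19 reps of the 7 weights (A_4, coords as presented):

  1: (0, 4, 5, 5) · 2: (3, 3, 7, 3) · 3: (0, 6, 6, 5) · 4: (9, 0, 6, 3) · 5: (0, 4, 6, 6) · 6: (0, 4, 6, 6) · 7: (9, 0, 6, 3)

Linkage partition of the 7 weights (5 classes, p=19):

[[1], [2], [3], [4, 7], [5, 6]]


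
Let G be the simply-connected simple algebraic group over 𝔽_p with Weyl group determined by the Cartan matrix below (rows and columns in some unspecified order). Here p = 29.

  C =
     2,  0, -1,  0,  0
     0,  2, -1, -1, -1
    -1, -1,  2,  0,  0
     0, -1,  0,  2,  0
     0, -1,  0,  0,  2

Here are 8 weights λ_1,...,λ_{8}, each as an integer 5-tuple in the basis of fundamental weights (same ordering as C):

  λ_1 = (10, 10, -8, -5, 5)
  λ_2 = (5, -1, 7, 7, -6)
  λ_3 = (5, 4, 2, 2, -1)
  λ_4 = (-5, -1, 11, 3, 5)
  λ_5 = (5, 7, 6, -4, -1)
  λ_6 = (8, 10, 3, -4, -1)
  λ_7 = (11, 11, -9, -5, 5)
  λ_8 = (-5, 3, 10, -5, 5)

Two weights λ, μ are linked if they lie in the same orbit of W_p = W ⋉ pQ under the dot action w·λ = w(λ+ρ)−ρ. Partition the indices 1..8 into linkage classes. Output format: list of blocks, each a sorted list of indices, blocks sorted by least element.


Type D_5, rank 5, |W|=1920; reorder rows/cols to standard.

Ā_29 reps of the 8 weights (D_5, coords as presented):

    λ_1 → (4, 0, 7, 4, 6)
    λ_2 → (6, 5, 3, 3, 0)
    λ_3 → (6, 5, 3, 3, 0)
    λ_4 → (4, 0, 7, 4, 6)
    λ_5 → (6, 5, 3, 3, 0)
    λ_6 → (6, 5, 3, 3, 0)
    λ_7 → (4, 0, 7, 4, 6)
    λ_8 → (4, 0, 7, 4, 6)

2 distinct reps among the 8 weights ⇒ 2 W_29-linkage classes:

[[1, 4, 7, 8], [2, 3, 5, 6]]


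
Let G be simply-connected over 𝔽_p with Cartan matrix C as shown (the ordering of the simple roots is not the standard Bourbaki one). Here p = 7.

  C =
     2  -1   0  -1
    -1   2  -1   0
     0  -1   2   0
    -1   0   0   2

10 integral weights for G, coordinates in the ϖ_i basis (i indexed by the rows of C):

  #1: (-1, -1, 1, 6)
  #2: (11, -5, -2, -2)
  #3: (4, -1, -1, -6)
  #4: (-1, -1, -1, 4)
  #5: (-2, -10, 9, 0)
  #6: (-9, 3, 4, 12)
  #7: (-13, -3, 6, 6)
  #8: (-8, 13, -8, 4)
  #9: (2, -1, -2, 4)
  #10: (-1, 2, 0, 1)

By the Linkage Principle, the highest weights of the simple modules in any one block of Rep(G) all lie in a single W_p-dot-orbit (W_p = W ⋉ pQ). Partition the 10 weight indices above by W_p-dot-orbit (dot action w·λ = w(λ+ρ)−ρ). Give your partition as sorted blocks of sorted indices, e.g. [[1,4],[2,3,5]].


C ↔ A_4 under row/col permutation; |W(A_4)| = 120.

Ā_7 reps of the 10 weights (A_4, coords as presented):

  λ_1+ρ ↦ (0, 0, 0, 5)
  λ_2+ρ ↦ (2, 0, 1, 4)
  λ_3+ρ ↦ (0, 0, 0, 5)
  λ_4+ρ ↦ (0, 0, 0, 5)
  λ_5+ρ ↦ (2, 0, 1, 4)
  λ_6+ρ ↦ (0, 2, 3, 1)
  λ_7+ρ ↦ (0, 0, 0, 5)
  λ_8+ρ ↦ (0, 0, 0, 5)
  λ_9+ρ ↦ (2, 0, 1, 4)
  λ_10+ρ ↦ (0, 3, 1, 2)

Grouping the 10 weights by Ā_7-representative: 4 linkage classes.

[[1, 3, 4, 7, 8], [2, 5, 9], [6], [10]]


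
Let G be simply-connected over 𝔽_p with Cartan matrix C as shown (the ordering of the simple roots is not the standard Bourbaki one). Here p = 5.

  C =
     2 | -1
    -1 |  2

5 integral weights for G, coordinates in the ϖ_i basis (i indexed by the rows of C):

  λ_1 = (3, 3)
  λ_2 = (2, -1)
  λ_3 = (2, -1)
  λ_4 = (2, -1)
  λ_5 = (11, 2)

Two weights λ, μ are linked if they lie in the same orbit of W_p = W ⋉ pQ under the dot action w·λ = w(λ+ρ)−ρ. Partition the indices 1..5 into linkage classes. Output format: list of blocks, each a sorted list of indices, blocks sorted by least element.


A_2 Cartan matrix, 2 simple roots permuted; ρ=(1,1).

Alcove-folded reps (p=5, 5 weights, presented ϖ-order):

  1: (1, 1) · 2: (3, 0) · 3: (3, 0) · 4: (3, 0) · 5: (3, 0)

Partition of {1..5} into 2 W_5-dot-orbits:

[[1], [2, 3, 4, 5]]


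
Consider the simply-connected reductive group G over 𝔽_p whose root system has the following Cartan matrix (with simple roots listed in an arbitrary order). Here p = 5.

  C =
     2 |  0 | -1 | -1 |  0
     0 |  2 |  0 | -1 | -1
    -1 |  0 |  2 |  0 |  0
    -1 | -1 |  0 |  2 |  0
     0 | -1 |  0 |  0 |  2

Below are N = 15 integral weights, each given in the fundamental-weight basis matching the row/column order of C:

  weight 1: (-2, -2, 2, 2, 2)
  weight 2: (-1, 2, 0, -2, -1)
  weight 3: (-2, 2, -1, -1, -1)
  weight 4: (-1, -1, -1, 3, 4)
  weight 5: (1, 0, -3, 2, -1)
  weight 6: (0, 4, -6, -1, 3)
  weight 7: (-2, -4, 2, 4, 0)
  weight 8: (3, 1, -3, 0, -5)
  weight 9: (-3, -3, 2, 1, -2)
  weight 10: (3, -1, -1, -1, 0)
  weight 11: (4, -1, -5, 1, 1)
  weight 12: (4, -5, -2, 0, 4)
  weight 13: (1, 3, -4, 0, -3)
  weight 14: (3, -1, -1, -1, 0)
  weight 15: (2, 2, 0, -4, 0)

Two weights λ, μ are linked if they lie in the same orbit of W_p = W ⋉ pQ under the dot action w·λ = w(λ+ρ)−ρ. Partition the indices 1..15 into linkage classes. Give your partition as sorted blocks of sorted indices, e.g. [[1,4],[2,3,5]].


Root system A_5: the 5×5 matrix C matches after relabeling.

Ā_5 reps of the 15 weights (A_5, coords as presented):

  1: (1, 1, 0, 1, 0)
  2: (1, 2, 0, 0, 0)
  3: (1, 2, 0, 0, 0)
  4: (4, 0, 0, 0, 1)
  5: (0, 0, 1, 3, 1)
  6: (4, 0, 0, 0, 1)
  7: (1, 1, 0, 1, 0)
  8: (1, 1, 0, 1, 0)
  9: (1, 2, 0, 0, 0)
  10: (4, 0, 0, 0, 1)
  11: (1, 2, 0, 0, 0)
  12: (0, 0, 1, 3, 1)
  13: (1, 2, 0, 0, 0)
  14: (4, 0, 0, 0, 1)
  15: (0, 0, 1, 3, 1)

Linkage partition of the 15 weights (4 classes, p=5):

[[1, 7, 8], [2, 3, 9, 11, 13], [4, 6, 10, 14], [5, 12, 15]]


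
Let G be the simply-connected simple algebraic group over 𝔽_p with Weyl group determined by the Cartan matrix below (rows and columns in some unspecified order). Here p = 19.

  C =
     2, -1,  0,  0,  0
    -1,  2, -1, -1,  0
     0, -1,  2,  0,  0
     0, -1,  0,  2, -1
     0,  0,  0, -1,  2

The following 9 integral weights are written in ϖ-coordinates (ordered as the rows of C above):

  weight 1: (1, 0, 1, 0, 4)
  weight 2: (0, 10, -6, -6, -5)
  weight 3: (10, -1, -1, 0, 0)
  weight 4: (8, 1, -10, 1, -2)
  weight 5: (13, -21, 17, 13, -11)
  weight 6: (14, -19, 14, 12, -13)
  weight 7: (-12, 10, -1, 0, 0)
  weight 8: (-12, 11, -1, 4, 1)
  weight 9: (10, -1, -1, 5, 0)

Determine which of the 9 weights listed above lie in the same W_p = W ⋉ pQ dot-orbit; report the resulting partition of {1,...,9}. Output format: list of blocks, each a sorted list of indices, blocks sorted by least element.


C ↔ D_5 under row/col permutation; |W(D_5)| = 1920.

λ_j+ρ reflected into Ā_19 (⟨·,θ^∨⟩≤19); 5-tuples as given:

  1: (2, 1, 2, 1, 5) · 2: (2, 1, 2, 1, 5) · 3: (11, 0, 0, 1, 1) · 4: (2, 1, 2, 1, 5) · 5: (2, 1, 2, 1, 5) · 6: (2, 1, 2, 1, 5) · 7: (11, 0, 0, 1, 1) · 8: (11, 0, 0, 1, 1) · 9: (11, 0, 0, 1, 1)

Linkage partition of the 9 weights (2 classes, p=19):

[[1, 2, 4, 5, 6], [3, 7, 8, 9]]


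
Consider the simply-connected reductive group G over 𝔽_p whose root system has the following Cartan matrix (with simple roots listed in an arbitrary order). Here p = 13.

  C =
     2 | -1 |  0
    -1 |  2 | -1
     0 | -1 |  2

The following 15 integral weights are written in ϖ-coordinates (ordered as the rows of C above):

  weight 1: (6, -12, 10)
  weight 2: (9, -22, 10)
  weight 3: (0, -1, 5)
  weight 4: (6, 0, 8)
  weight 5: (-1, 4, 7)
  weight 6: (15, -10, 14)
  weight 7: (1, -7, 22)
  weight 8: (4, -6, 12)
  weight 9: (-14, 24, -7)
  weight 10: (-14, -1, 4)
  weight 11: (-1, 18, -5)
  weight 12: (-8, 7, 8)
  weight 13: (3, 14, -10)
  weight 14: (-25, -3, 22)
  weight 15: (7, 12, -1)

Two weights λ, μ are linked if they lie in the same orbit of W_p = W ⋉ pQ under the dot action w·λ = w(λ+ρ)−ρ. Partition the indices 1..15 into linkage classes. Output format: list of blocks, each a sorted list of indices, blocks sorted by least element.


Cartan matrix: type A_3 (|W|=24); un-permuting the 3 rows.

Each λ_j+ρ reduced to Ā_13; 3-tuples below use C's row order:

    [1] (4, 7, 0)
    [2] (3, 0, 2)
    [3] (1, 0, 6)
    [4] (3, 1, 5)
    [5] (0, 5, 8)
    [6] (2, 4, 3)
    [7] (2, 4, 3)
    [8] (0, 5, 8)
    [9] (1, 0, 6)
    [10] (0, 5, 8)
    [11] (4, 7, 0)
    [12] (3, 1, 5)
    [13] (2, 4, 3)
    [14] (3, 0, 2)
    [15] (0, 5, 8)

The 15 indices split into 6 linkage classes (same alcove rep ⇔ same W_13-dot-orbit):

[[1, 11], [2, 14], [3, 9], [4, 12], [5, 8, 10, 15], [6, 7, 13]]


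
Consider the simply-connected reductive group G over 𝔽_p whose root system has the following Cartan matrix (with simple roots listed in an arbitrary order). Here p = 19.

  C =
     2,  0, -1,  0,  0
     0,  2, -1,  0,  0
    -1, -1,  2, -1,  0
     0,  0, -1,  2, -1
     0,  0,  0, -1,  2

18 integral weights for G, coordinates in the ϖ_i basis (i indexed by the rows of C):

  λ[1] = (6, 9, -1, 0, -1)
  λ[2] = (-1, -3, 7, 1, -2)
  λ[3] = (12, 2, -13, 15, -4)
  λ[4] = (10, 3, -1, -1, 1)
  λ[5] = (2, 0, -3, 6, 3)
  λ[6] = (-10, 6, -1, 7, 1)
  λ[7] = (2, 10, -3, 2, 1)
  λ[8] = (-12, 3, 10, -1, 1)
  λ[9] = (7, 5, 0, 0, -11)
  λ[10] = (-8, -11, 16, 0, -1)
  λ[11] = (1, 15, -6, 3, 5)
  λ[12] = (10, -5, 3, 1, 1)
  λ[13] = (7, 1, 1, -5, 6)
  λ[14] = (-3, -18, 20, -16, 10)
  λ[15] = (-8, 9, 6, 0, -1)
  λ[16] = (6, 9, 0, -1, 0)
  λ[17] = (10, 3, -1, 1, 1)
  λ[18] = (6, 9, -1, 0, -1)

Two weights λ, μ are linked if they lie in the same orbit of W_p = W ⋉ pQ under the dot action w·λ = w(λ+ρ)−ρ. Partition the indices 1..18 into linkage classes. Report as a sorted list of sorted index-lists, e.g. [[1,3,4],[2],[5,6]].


C ↔ D_5 under row/col permutation; |W(D_5)| = 1920.

Alcove-folded reps (p=19, 18 weights, presented ϖ-order):

  [1] (7, 10, 0, 1, 0)
  [2] (0, 2, 6, 1, 1)
  [3] (1, 9, 2, 1, 2)
  [4] (11, 4, 0, 0, 2)
  [5] (1, 1, 1, 5, 4)
  [6] (0, 2, 6, 1, 1)
  [7] (1, 9, 2, 1, 2)
  [8] (11, 4, 0, 0, 2)
  [9] (0, 2, 6, 1, 1)
  [10] (7, 10, 0, 1, 0)
  [11] (1, 9, 2, 1, 2)
  [12] (11, 4, 0, 0, 2)
  [13] (6, 0, 2, 2, 3)
  [14] (11, 4, 0, 0, 2)
  [15] (7, 10, 0, 1, 0)
  [16] (7, 10, 0, 1, 0)
  [17] (11, 4, 0, 0, 2)
  [18] (7, 10, 0, 1, 0)

Partition of {1..18} into 6 W_19-dot-orbits:

[[1, 10, 15, 16, 18], [2, 6, 9], [3, 7, 11], [4, 8, 12, 14, 17], [5], [13]]


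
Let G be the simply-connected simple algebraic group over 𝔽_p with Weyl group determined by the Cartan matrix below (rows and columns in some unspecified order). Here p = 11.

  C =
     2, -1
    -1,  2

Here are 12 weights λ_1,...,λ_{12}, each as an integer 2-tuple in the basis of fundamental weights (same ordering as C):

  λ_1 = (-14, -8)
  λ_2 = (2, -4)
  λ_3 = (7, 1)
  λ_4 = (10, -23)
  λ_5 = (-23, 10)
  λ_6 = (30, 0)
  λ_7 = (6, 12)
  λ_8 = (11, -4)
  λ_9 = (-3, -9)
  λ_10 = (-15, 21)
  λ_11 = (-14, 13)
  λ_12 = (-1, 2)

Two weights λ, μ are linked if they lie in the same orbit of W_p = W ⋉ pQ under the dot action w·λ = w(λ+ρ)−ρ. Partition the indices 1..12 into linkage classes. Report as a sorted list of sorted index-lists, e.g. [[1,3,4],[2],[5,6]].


Dynkin diagram of C (from the 2 off-diagonal −1 entries): A_2.

Ā_11 reps of the 12 weights (A_2, coords as presented):

  1: (2, 2);  2: (0, 3);  3: (8, 2);  4: (0, 0);  5: (0, 0);  6: (1, 1);  7: (2, 2);  8: (8, 2);  9: (8, 2);  10: (0, 3);  11: (8, 2);  12: (0, 3)

Grouping the 12 weights by Ā_11-representative: 5 linkage classes.

[[1, 7], [2, 10, 12], [3, 8, 9, 11], [4, 5], [6]]


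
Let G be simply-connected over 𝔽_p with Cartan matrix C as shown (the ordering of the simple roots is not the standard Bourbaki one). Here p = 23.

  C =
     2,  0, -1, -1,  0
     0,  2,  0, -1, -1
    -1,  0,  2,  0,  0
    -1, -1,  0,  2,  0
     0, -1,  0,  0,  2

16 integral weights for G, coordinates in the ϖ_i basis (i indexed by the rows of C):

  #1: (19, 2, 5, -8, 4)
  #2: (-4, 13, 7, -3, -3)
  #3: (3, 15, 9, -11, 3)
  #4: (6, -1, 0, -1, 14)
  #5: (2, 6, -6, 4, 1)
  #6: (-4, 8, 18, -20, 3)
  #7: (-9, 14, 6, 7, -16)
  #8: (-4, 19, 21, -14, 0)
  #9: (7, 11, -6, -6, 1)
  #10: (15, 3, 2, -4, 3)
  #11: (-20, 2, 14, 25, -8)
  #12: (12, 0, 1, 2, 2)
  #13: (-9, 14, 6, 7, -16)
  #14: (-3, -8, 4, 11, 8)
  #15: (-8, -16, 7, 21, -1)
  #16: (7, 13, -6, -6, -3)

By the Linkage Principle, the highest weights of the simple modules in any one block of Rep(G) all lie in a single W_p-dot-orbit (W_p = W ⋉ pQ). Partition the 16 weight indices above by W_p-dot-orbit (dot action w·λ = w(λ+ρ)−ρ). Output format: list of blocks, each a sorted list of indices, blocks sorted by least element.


Type A_5, rank 5, |W|=720; reorder rows/cols to standard.

Alcove-folded reps (p=23, 16 weights, presented ϖ-order):

    [1] (13, 1, 2, 3, 3)
    [2] (2, 7, 3, 3, 2)
    [3] (6, 6, 3, 4, 3)
    [4] (7, 0, 1, 0, 15)
    [5] (2, 7, 3, 3, 2)
    [6] (6, 6, 3, 4, 3)
    [7] (7, 0, 1, 0, 15)
    [8] (13, 1, 2, 3, 3)
    [9] (2, 7, 3, 3, 2)
    [10] (13, 1, 2, 3, 3)
    [11] (13, 1, 2, 3, 3)
    [12] (13, 1, 2, 3, 3)
    [13] (7, 0, 1, 0, 15)
    [14] (2, 7, 3, 3, 2)
    [15] (7, 0, 1, 0, 15)
    [16] (2, 7, 3, 3, 2)

Partition of {1..16} into 4 W_23-dot-orbits:

[[1, 8, 10, 11, 12], [2, 5, 9, 14, 16], [3, 6], [4, 7, 13, 15]]


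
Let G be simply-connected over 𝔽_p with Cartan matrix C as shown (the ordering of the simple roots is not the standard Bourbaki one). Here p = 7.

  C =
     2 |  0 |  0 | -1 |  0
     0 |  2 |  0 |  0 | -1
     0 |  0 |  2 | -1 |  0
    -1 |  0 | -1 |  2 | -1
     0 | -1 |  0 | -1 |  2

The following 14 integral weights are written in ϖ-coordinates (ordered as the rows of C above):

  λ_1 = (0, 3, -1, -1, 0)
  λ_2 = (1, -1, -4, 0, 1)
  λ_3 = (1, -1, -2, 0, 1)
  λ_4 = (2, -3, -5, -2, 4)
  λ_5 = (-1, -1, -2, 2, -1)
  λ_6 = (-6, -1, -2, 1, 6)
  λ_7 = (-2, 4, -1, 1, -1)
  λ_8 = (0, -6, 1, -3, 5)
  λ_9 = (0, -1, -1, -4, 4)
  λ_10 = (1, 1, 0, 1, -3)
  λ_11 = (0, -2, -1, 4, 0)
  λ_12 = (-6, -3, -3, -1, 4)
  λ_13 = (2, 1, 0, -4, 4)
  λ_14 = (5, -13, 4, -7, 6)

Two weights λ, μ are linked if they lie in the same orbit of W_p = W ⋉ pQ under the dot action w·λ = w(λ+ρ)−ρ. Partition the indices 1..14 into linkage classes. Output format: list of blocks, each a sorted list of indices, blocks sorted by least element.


Dynkin diagram of C (from the 8 off-diagonal −1 entries): D_5.

Ā_7 reps of the 14 weights (D_5, coords as presented):

  [1] (1, 4, 0, 0, 1)
  [2] (0, 0, 1, 2, 0)
  [3] (2, 0, 1, 0, 2)
  [4] (2, 0, 1, 0, 2)
  [5] (0, 0, 1, 2, 0)
  [6] (0, 1, 2, 0, 1)
  [7] (1, 4, 0, 0, 1)
  [8] (1, 4, 0, 0, 1)
  [9] (0, 0, 1, 2, 0)
  [10] (2, 0, 1, 0, 2)
  [11] (1, 4, 0, 0, 1)
  [12] (2, 0, 1, 0, 2)
  [13] (0, 1, 2, 0, 1)
  [14] (1, 4, 0, 0, 1)

Partition of {1..14} into 4 W_7-dot-orbits:

[[1, 7, 8, 11, 14], [2, 5, 9], [3, 4, 10, 12], [6, 13]]


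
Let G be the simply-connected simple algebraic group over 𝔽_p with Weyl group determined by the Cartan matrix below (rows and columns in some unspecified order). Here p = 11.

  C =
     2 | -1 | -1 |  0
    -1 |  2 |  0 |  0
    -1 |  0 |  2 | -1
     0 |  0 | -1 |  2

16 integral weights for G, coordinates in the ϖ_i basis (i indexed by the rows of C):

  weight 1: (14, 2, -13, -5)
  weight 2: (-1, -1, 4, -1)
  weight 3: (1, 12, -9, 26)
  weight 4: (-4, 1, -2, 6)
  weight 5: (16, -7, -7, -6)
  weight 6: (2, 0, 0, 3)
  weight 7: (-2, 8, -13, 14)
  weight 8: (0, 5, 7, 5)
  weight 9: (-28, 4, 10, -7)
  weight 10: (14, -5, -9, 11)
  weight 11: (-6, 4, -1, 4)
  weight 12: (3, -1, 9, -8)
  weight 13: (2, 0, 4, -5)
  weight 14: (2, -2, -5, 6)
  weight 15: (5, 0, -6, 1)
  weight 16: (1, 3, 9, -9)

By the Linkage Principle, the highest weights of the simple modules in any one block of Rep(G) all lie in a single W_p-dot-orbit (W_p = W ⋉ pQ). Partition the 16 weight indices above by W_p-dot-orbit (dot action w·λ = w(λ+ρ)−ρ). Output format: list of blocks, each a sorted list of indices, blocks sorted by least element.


C ↔ A_4 under row/col permutation; |W(A_4)| = 120.

Folding the 16 weights λ_j+ρ into Ā_11 (reps in the given 4-coord order):

    λ_1 → (3, 1, 1, 4)
    λ_2 → (0, 0, 5, 0)
    λ_3 → (1, 1, 2, 3)
    λ_4 → (1, 1, 2, 3)
    λ_5 → (0, 0, 5, 0)
    λ_6 → (3, 1, 1, 4)
    λ_7 → (7, 0, 1, 1)
    λ_8 → (3, 1, 1, 4)
    λ_9 → (0, 0, 5, 0)
    λ_10 → (1, 3, 3, 4)
    λ_11 → (0, 0, 5, 0)
    λ_12 → (1, 3, 3, 4)
    λ_13 → (3, 1, 1, 4)
    λ_14 → (1, 1, 2, 3)
    λ_15 → (1, 1, 2, 3)
    λ_16 → (1, 1, 2, 3)

Partition of {1..16} into 5 W_11-dot-orbits:

[[1, 6, 8, 13], [2, 5, 9, 11], [3, 4, 14, 15, 16], [7], [10, 12]]


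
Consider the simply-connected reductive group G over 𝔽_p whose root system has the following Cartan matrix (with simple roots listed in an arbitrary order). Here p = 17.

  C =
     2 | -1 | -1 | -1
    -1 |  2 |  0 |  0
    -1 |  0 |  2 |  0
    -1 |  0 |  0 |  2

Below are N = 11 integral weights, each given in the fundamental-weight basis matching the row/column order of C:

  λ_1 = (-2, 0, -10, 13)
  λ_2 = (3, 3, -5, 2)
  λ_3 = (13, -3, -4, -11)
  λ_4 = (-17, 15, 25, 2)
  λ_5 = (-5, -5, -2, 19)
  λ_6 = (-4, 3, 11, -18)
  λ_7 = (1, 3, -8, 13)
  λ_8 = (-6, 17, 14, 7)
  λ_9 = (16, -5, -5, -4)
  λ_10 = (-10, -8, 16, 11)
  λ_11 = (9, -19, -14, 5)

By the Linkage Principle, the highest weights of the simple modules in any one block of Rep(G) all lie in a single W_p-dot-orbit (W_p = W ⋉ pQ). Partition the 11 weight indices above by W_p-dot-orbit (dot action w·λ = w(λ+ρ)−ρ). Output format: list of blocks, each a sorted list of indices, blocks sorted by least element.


Type D_4, rank 4, |W|=192; reorder rows/cols to standard.

λ_j+ρ reflected into Ā_17 (⟨·,θ^∨⟩≤17); 4-tuples as given:

  λ_1+ρ ↦ (0, 9, 1, 4)
  λ_2+ρ ↦ (0, 4, 4, 3)
  λ_3+ρ ↦ (1, 1, 2, 9)
  λ_4+ρ ↦ (0, 9, 1, 4)
  λ_5+ρ ↦ (1, 1, 4, 7)
  λ_6+ρ ↦ (0, 9, 1, 4)
  λ_7+ρ ↦ (1, 1, 2, 9)
  λ_8+ρ ↦ (1, 1, 2, 9)
  λ_9+ρ ↦ (0, 4, 4, 3)
  λ_10+ρ ↦ (0, 9, 1, 4)
  λ_11+ρ ↦ (1, 1, 2, 9)

4 distinct reps among the 11 weights ⇒ 4 W_17-linkage classes:

[[1, 4, 6, 10], [2, 9], [3, 7, 8, 11], [5]]


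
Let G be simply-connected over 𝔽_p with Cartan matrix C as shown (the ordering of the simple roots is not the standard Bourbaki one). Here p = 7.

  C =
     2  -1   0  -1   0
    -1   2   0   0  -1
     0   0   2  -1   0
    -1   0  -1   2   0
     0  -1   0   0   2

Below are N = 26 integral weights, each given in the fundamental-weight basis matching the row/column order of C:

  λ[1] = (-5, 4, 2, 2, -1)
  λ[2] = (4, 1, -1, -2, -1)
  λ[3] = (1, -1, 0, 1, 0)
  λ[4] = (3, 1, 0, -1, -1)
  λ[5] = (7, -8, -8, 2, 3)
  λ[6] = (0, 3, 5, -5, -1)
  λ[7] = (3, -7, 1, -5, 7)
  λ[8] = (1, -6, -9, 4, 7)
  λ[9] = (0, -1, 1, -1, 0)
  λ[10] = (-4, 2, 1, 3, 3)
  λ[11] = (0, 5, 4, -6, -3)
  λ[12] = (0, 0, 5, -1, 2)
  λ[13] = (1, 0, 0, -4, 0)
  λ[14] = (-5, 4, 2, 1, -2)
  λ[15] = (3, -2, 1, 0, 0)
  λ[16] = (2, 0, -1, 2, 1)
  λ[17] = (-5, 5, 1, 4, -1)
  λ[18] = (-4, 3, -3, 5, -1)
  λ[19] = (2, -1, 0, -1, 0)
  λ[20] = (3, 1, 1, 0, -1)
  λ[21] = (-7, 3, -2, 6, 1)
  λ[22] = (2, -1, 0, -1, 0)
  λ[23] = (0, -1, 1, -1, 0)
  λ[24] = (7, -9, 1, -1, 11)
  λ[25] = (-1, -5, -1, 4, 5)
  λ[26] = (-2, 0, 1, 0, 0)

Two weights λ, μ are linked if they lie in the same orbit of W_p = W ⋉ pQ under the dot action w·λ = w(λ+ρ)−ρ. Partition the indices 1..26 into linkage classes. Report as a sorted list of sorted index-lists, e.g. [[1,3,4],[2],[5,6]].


C ↔ A_5 under row/col permutation; |W(A_5)| = 720.

Each λ_j+ρ reduced to Ā_7; 5-tuples below use C's row order:

  1: (3, 1, 2, 1, 0)
  2: (4, 2, 1, 0, 0)
  3: (2, 0, 1, 2, 1)
  4: (4, 2, 1, 0, 0)
  5: (3, 0, 1, 0, 1)
  6: (3, 1, 2, 1, 0)
  7: (2, 0, 1, 2, 1)
  8: (2, 0, 1, 2, 1)
  9: (1, 0, 2, 0, 1)
  10: (3, 0, 1, 0, 1)
  11: (4, 0, 0, 1, 2)
  12: (1, 0, 2, 0, 1)
  13: (1, 0, 2, 0, 1)
  14: (2, 0, 1, 2, 1)
  15: (3, 1, 2, 1, 0)
  16: (3, 1, 2, 1, 0)
  17: (4, 0, 0, 1, 2)
  18: (3, 1, 2, 1, 0)
  19: (3, 0, 1, 0, 1)
  20: (4, 0, 0, 1, 2)
  21: (4, 2, 1, 0, 0)
  22: (3, 0, 1, 0, 1)
  23: (1, 0, 2, 0, 1)
  24: (4, 0, 0, 1, 2)
  25: (4, 0, 0, 1, 2)
  26: (1, 0, 2, 0, 1)

6 distinct reps among the 26 weights ⇒ 6 W_7-linkage classes:

[[1, 6, 15, 16, 18], [2, 4, 21], [3, 7, 8, 14], [5, 10, 19, 22], [9, 12, 13, 23, 26], [11, 17, 20, 24, 25]]


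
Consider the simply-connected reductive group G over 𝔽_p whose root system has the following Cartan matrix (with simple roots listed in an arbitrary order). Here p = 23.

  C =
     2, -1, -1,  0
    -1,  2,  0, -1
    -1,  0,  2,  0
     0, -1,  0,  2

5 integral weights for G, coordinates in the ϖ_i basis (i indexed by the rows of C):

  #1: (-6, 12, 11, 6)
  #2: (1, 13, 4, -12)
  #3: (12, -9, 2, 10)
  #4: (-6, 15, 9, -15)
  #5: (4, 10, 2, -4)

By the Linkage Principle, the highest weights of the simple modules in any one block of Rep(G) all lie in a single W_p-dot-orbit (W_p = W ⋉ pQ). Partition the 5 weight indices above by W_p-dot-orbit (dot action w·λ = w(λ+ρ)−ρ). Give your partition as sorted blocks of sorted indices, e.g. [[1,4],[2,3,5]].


Root system A_4: the 4×4 matrix C matches after relabeling.

Alcove-folded reps (p=23, 5 weights, presented ϖ-order):

  1: (5, 8, 3, 3)
  2: (2, 3, 5, 11)
  3: (5, 8, 3, 3)
  4: (2, 3, 5, 11)
  5: (5, 8, 3, 3)

Partition of {1..5} into 2 W_23-dot-orbits:

[[1, 3, 5], [2, 4]]


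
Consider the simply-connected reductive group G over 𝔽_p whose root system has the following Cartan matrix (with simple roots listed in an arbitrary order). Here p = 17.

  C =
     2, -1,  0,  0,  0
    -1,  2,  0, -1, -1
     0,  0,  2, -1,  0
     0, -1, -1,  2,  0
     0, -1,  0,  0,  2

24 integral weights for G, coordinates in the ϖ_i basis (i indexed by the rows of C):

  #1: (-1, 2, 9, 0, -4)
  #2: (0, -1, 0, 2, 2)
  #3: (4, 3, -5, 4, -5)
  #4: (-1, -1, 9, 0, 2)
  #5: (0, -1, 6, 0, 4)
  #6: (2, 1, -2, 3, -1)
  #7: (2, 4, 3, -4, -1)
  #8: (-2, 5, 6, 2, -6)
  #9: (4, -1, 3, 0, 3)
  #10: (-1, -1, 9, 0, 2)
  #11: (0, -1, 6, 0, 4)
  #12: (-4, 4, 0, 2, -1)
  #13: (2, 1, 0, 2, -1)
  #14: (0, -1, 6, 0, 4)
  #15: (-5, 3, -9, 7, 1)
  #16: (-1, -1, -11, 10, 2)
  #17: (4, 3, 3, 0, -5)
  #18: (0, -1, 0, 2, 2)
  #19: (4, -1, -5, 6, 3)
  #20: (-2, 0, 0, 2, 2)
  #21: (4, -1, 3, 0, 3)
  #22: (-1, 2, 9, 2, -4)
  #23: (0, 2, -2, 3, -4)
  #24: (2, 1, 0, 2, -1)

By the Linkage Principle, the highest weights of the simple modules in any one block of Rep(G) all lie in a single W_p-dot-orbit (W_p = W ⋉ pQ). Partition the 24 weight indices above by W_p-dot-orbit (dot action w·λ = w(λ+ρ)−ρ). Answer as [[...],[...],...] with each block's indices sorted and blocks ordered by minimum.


Type D_5, rank 5, |W|=1920; reorder rows/cols to standard.

Alcove-folded reps (p=17, 24 weights, presented ϖ-order):

    λ_1+ρ ↦ (0, 0, 10, 1, 3)
    λ_2+ρ ↦ (1, 0, 1, 3, 3)
    λ_3+ρ ↦ (5, 0, 4, 1, 4)
    λ_4+ρ ↦ (0, 0, 10, 1, 3)
    λ_5+ρ ↦ (1, 0, 7, 1, 5)
    λ_6+ρ ↦ (3, 2, 1, 3, 0)
    λ_7+ρ ↦ (3, 2, 1, 3, 0)
    λ_8+ρ ↦ (1, 0, 7, 1, 5)
    λ_9+ρ ↦ (5, 0, 4, 1, 4)
    λ_10+ρ ↦ (0, 0, 10, 1, 3)
    λ_11+ρ ↦ (1, 0, 7, 1, 5)
    λ_12+ρ ↦ (3, 2, 1, 3, 0)
    λ_13+ρ ↦ (3, 2, 1, 3, 0)
    λ_14+ρ ↦ (1, 0, 7, 1, 5)
    λ_15+ρ ↦ (4, 0, 8, 0, 2)
    λ_16+ρ ↦ (0, 0, 10, 1, 3)
    λ_17+ρ ↦ (5, 0, 4, 1, 4)
    λ_18+ρ ↦ (1, 0, 1, 3, 3)
    λ_19+ρ ↦ (5, 0, 4, 1, 4)
    λ_20+ρ ↦ (1, 0, 1, 3, 3)
    λ_21+ρ ↦ (5, 0, 4, 1, 4)
    λ_22+ρ ↦ (0, 0, 10, 1, 3)
    λ_23+ρ ↦ (1, 0, 1, 3, 3)
    λ_24+ρ ↦ (3, 2, 1, 3, 0)

Partition of {1..24} into 6 W_17-dot-orbits:

[[1, 4, 10, 16, 22], [2, 18, 20, 23], [3, 9, 17, 19, 21], [5, 8, 11, 14], [6, 7, 12, 13, 24], [15]]


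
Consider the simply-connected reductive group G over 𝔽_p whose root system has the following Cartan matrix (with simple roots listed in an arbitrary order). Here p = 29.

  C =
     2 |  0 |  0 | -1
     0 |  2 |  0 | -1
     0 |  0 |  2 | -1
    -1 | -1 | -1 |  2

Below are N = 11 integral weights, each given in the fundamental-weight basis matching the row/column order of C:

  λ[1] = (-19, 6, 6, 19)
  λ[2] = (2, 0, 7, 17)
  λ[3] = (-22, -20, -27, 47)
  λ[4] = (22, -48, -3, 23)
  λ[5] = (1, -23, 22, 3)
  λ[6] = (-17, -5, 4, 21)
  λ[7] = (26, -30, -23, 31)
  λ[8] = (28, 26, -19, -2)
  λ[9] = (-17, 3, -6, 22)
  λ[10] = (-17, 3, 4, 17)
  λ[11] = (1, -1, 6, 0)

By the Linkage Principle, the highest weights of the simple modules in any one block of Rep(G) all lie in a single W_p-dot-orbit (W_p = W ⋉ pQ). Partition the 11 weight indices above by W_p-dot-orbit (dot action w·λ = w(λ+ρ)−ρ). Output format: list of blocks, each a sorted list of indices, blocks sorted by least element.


Type D_4, rank 4, |W|=192; reorder rows/cols to standard.

Each λ_j+ρ reduced to Ā_29; 4-tuples below use C's row order:

  [1] (13, 2, 2, 5);  [2] (2, 0, 7, 1);  [3] (2, 0, 7, 1);  [4] (16, 4, 5, 2);  [5] (16, 4, 5, 2);  [6] (16, 4, 5, 2);  [7] (2, 0, 7, 1);  [8] (2, 0, 7, 1);  [9] (16, 4, 5, 2);  [10] (16, 4, 5, 2);  [11] (2, 0, 7, 1)

3 distinct reps among the 11 weights ⇒ 3 W_29-linkage classes:

[[1], [2, 3, 7, 8, 11], [4, 5, 6, 9, 10]]


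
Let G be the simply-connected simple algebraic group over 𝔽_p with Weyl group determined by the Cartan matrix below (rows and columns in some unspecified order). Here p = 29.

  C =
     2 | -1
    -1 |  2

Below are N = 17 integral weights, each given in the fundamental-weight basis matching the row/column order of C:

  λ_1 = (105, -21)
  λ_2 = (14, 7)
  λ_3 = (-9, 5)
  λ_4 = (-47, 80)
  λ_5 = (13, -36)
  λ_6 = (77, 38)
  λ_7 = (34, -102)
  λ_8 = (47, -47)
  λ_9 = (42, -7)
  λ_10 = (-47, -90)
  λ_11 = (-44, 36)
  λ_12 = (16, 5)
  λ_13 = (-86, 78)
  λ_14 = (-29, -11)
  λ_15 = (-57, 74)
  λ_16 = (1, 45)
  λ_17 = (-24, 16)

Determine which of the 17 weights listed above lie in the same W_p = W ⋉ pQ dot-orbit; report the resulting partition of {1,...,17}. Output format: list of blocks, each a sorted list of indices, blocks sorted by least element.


A_2 Cartan matrix, 2 simple roots permuted; ρ=(1,1).

W_29-reps of the 17 weights in Ā_29 (same 2-coord order as C):

    λ_1 → (1, 19)
    λ_2 → (15, 8)
    λ_3 → (6, 2)
    λ_4 → (17, 6)
    λ_5 → (15, 8)
    λ_6 → (1, 19)
    λ_7 → (15, 8)
    λ_8 → (17, 10)
    λ_9 → (15, 8)
    λ_10 → (17, 10)
    λ_11 → (15, 8)
    λ_12 → (17, 6)
    λ_13 → (6, 2)
    λ_14 → (1, 19)
    λ_15 → (17, 10)
    λ_16 → (17, 10)
    λ_17 → (17, 6)

These 17 weights hit 5 W_29-dot-orbits; sizes (3, 5, 2, 3, 4):

[[1, 6, 14], [2, 5, 7, 9, 11], [3, 13], [4, 12, 17], [8, 10, 15, 16]]


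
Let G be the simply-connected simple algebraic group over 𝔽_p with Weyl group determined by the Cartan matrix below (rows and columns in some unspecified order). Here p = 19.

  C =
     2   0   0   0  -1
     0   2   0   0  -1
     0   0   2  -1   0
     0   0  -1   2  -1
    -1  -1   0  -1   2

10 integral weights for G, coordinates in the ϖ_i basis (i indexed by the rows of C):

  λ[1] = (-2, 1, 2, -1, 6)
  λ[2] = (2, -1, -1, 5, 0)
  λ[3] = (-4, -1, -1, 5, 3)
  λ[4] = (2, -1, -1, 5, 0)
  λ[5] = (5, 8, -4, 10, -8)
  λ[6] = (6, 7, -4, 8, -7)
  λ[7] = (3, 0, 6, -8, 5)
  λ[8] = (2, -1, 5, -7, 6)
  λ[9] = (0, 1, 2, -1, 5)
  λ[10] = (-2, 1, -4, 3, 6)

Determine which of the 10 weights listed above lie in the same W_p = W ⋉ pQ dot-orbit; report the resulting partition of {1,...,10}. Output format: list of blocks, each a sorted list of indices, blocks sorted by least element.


Dynkin diagram of C (from the 8 off-diagonal −1 entries): D_5.

λ_j+ρ reflected into Ā_19 (⟨·,θ^∨⟩≤19); 5-tuples as given:

  1: (1, 2, 3, 0, 6);  2: (3, 0, 0, 6, 1);  3: (3, 0, 0, 6, 1);  4: (3, 0, 0, 6, 1);  5: (1, 2, 3, 0, 6);  6: (1, 2, 3, 0, 6);  7: (3, 0, 0, 6, 1);  8: (3, 0, 0, 6, 1);  9: (1, 2, 3, 0, 6);  10: (1, 2, 3, 0, 6)

The 10 indices split into 2 linkage classes (same alcove rep ⇔ same W_19-dot-orbit):

[[1, 5, 6, 9, 10], [2, 3, 4, 7, 8]]


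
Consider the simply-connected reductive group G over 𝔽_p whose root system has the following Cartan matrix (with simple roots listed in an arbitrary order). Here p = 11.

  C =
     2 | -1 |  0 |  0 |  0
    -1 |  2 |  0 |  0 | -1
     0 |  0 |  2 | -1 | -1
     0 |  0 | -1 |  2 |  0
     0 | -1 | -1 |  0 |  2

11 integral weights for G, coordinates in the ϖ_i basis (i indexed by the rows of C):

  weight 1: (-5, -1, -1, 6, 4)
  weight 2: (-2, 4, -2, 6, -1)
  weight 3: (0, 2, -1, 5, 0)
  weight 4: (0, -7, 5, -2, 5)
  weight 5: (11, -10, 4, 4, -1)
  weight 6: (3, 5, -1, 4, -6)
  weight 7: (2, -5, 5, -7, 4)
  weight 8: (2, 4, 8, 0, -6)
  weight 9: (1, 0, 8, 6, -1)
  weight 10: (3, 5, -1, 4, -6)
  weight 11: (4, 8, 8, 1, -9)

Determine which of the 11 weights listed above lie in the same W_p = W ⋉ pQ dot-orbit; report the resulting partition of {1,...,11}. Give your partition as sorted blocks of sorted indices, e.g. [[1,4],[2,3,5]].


Type A_5, rank 5, |W|=720; reorder rows/cols to standard.

Ā_11 reps of the 11 weights (A_5, coords as presented):

    λ_1+ρ ↦ (1, 3, 0, 6, 1)
    λ_2+ρ ↦ (1, 3, 0, 6, 1)
    λ_3+ρ ↦ (1, 3, 0, 6, 1)
    λ_4+ρ ↦ (4, 1, 5, 0, 0)
    λ_5+ρ ↦ (1, 0, 3, 1, 5)
    λ_6+ρ ↦ (4, 1, 5, 0, 0)
    λ_7+ρ ↦ (1, 3, 0, 6, 1)
    λ_8+ρ ↦ (1, 0, 3, 1, 5)
    λ_9+ρ ↦ (1, 0, 3, 1, 5)
    λ_10+ρ ↦ (4, 1, 5, 0, 0)
    λ_11+ρ ↦ (1, 0, 3, 1, 5)

3 distinct reps among the 11 weights ⇒ 3 W_11-linkage classes:

[[1, 2, 3, 7], [4, 6, 10], [5, 8, 9, 11]]


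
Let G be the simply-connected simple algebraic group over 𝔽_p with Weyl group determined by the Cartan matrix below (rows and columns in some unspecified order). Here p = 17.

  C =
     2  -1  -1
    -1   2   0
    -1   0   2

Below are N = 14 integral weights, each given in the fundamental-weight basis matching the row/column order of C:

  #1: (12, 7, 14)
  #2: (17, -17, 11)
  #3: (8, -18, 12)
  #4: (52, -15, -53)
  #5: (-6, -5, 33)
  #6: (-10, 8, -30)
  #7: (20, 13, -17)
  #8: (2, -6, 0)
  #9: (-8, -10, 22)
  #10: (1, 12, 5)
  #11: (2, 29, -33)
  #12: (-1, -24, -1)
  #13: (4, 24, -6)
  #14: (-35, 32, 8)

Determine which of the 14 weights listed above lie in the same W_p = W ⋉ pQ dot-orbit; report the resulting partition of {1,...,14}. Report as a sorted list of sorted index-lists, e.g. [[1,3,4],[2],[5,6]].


Dynkin diagram of C (from the 4 off-diagonal −1 entries): A_3.

Ā_17 reps of the 14 weights (A_3, coords as presented):

  [1] (2, 9, 2);  [2] (1, 3, 1);  [3] (8, 4, 0);  [4] (1, 3, 1);  [5] (8, 4, 0);  [6] (8, 4, 0);  [7] (1, 3, 1);  [8] (1, 3, 1);  [9] (9, 1, 1);  [10] (2, 9, 2);  [11] (1, 3, 1);  [12] (6, 0, 11);  [13] (8, 4, 0);  [14] (8, 8, 0)

The 14 indices split into 6 linkage classes (same alcove rep ⇔ same W_17-dot-orbit):

[[1, 10], [2, 4, 7, 8, 11], [3, 5, 6, 13], [9], [12], [14]]


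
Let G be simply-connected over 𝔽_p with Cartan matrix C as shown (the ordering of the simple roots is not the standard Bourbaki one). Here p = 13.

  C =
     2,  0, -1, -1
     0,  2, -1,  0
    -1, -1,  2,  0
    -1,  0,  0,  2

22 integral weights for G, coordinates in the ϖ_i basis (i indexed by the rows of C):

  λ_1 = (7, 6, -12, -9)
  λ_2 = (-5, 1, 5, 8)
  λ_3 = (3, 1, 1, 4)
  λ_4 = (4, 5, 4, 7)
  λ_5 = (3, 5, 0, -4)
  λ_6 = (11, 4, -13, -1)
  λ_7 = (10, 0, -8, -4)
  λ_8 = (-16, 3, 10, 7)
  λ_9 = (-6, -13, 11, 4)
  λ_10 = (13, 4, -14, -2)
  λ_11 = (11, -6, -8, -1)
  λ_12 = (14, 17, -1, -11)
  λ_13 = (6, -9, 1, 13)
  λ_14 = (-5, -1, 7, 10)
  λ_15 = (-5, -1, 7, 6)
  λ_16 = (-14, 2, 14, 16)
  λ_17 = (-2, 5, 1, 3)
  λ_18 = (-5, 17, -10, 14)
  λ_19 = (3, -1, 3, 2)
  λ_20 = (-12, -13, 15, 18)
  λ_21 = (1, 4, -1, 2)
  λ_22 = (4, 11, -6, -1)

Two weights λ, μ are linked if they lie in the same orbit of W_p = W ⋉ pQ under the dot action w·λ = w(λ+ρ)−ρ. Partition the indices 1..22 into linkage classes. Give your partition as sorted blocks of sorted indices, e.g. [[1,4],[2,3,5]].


A_4 Cartan matrix, 4 simple roots permuted; ρ=(1,1,1,1).

Each λ_j+ρ reduced to Ā_13; 4-tuples below use C's row order:

  λ_1+ρ ↦ (4, 0, 4, 3) · λ_2+ρ ↦ (4, 2, 2, 5) · λ_3+ρ ↦ (4, 2, 2, 5) · λ_4+ρ ↦ (2, 5, 0, 3) · λ_5+ρ ↦ (1, 6, 1, 3) · λ_6+ρ ↦ (0, 7, 5, 0) · λ_7+ρ ↦ (1, 6, 1, 3) · λ_8+ρ ↦ (4, 2, 2, 5) · λ_9+ρ ↦ (0, 7, 5, 0) · λ_10+ρ ↦ (0, 7, 5, 0) · λ_11+ρ ↦ (0, 7, 5, 0) · λ_12+ρ ↦ (2, 5, 0, 3) · λ_13+ρ ↦ (1, 6, 1, 3) · λ_14+ρ ↦ (4, 2, 2, 5) · λ_15+ρ ↦ (4, 0, 4, 3) · λ_16+ρ ↦ (4, 0, 4, 3) · λ_17+ρ ↦ (1, 6, 1, 3) · λ_18+ρ ↦ (4, 2, 2, 5) · λ_19+ρ ↦ (4, 0, 4, 3) · λ_20+ρ ↦ (1, 6, 1, 3) · λ_21+ρ ↦ (2, 5, 0, 3) · λ_22+ρ ↦ (0, 7, 5, 0)

These 22 weights hit 5 W_13-dot-orbits; sizes (4, 5, 3, 5, 5):

[[1, 15, 16, 19], [2, 3, 8, 14, 18], [4, 12, 21], [5, 7, 13, 17, 20], [6, 9, 10, 11, 22]]


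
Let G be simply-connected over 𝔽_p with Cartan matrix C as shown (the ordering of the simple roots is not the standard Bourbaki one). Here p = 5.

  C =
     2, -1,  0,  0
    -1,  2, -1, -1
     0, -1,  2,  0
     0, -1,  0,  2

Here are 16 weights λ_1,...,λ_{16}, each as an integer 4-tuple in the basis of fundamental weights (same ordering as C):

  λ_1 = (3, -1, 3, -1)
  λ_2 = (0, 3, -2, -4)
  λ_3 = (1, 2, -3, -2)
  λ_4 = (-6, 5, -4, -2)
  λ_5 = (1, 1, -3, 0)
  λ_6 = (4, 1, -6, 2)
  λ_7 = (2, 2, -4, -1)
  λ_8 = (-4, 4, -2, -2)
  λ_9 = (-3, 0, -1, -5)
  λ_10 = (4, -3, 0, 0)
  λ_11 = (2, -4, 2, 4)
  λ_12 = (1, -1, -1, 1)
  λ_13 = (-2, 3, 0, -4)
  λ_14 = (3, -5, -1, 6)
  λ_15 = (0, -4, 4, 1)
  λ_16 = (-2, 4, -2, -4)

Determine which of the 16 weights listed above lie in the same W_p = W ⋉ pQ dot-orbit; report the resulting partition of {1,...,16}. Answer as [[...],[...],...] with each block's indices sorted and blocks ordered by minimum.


Cartan matrix: type D_4 (|W|=192); un-permuting the 4 rows.

Each λ_j+ρ reduced to Ā_5; 4-tuples below use C's row order:

  λ_1 → (1, 0, 1, 3);  λ_2 → (1, 0, 1, 3);  λ_3 → (2, 0, 2, 1);  λ_4 → (2, 0, 0, 2);  λ_5 → (2, 0, 2, 1);  λ_6 → (0, 0, 0, 2);  λ_7 → (2, 0, 2, 1);  λ_8 → (3, 0, 1, 1);  λ_9 → (1, 0, 1, 3);  λ_10 → (3, 0, 1, 1);  λ_11 → (0, 0, 0, 2);  λ_12 → (2, 0, 0, 2);  λ_13 → (1, 0, 1, 3);  λ_14 → (2, 0, 2, 1);  λ_15 → (2, 0, 2, 1);  λ_16 → (1, 0, 1, 3)

These 16 weights hit 5 W_5-dot-orbits; sizes (5, 5, 2, 2, 2):

[[1, 2, 9, 13, 16], [3, 5, 7, 14, 15], [4, 12], [6, 11], [8, 10]]
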